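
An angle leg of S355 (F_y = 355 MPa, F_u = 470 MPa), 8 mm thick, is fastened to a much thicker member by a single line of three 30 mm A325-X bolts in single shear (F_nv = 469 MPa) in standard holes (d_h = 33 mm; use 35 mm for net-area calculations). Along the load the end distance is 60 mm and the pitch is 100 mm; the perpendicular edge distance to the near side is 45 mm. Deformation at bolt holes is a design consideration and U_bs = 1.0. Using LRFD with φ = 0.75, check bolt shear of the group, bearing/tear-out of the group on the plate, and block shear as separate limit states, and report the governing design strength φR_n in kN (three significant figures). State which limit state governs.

Bolt shear: A_b = π·30²/4 = 706.9 mm²; R_n = 469 × 706.9 × 3 × 1 / 1000 = 994.5 kN → 0.75 × 994.5 = 746 kN.
Bearing: edge l_c = 43.5, r_n = 196.3 kN; interior l_c = 67, r_n = 270.7 kN; R_n = 196.3 + 2·270.7 = 737.7 kN → 553 kN.
Block shear: A_gv = 2080, A_nv = 1380, A_nt = 220 mm²; R_n = min(0.6F_uA_nv, 0.6F_yA_gv) + U_bs·F_u·A_nt = 492.6 kN → 369 kN.
Block shear governs: 369 kN.

369 kN (block shear governs)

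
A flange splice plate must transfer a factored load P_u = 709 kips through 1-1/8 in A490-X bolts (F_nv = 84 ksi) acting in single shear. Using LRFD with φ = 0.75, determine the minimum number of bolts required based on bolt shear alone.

A_b = π·1.125²/4 = 0.994 in².
Per-bolt design strength φR_n = 0.75 × 84 × 0.994 × 1 = 62.62 kips.
n ≥ 709 / 62.62 = 11.32 → use 12 bolts.

12 bolts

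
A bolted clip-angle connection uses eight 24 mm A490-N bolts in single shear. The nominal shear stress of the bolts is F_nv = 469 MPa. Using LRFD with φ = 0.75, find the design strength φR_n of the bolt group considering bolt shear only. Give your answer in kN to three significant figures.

1270 kN

A_b = π × 24² / 4 = 452.4 mm².
R_n = F_nv · A_b · n · n_s = 469 × 452.4 × 8 × 1 / 1000 = 1697 kN.
Design strength φR_n = 0.75 × 1697 = 1270 kN.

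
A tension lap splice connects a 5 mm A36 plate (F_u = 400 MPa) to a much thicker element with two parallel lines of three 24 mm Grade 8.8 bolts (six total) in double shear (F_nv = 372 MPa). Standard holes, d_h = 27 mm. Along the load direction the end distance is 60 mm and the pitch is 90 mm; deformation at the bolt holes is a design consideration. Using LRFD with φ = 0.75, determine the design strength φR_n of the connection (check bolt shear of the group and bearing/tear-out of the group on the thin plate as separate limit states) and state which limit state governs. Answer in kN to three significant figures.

Bolt shear: A_b = π·24²/4 = 452.4 mm²; R_n = 372 × 452.4 × 6 × 2 / 1000 = 2019 kN → 0.75 × 2019 = 1510 kN.
Bearing (1.2 l_c t F_u ≤ 2.4 d t F_u): upper limit = 2.4·24·5·400 / 1000 = 115.2 kN.
  Edge l_c = 60 − 27/2 = 46.5 → r_n = 111.6 kN; interior l_c = 90 − 27 = 63 → r_n = 115.2 kN.
  R_n,bearing = 2·111.6 + 4·115.2 = 684 kN → 0.75 × 684 = 513 kN.
Bearing governs: 513 kN.

513 kN (bearing governs)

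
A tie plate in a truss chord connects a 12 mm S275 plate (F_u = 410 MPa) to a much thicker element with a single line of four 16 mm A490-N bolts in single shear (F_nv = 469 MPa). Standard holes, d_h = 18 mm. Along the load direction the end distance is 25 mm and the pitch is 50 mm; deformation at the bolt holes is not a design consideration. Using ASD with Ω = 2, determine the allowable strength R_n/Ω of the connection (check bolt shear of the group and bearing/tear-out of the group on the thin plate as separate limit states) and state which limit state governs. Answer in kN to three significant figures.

Bolt shear: A_b = π·16²/4 = 201.1 mm²; R_n = 469 × 201.1 × 4 × 1 / 1000 = 377.2 kN → 377.2 / 2 = 189 kN.
Bearing (1.5 l_c t F_u ≤ 3.0 d t F_u): upper limit = 3.0·16·12·410 / 1000 = 236.2 kN.
  Edge l_c = 25 − 18/2 = 16 → r_n = 118.1 kN; interior l_c = 50 − 18 = 32 → r_n = 236.2 kN.
  R_n,bearing = 1·118.1 + 3·236.2 = 826.6 kN → 826.6 / 2 = 413 kN.
Bolt shear governs: 189 kN.

189 kN (bolt shear governs)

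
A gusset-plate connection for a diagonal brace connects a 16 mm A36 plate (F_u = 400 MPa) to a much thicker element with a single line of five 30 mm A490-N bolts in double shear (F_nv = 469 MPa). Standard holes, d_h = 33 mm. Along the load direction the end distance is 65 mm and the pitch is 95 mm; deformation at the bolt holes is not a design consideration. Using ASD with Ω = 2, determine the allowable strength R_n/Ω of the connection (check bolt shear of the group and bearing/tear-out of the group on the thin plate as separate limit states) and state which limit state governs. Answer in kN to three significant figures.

1380 kN (bearing governs)

Bolt shear: A_b = π·30²/4 = 706.9 mm²; R_n = 469 × 706.9 × 5 × 2 / 1000 = 3315 kN → 3315 / 2 = 1660 kN.
Bearing (1.5 l_c t F_u ≤ 3.0 d t F_u): upper limit = 3.0·30·16·400 / 1000 = 576 kN.
  Edge l_c = 65 − 33/2 = 48.5 → r_n = 465.6 kN; interior l_c = 95 − 33 = 62 → r_n = 576 kN.
  R_n,bearing = 1·465.6 + 4·576 = 2770 kN → 2770 / 2 = 1380 kN.
Bearing governs: 1380 kN.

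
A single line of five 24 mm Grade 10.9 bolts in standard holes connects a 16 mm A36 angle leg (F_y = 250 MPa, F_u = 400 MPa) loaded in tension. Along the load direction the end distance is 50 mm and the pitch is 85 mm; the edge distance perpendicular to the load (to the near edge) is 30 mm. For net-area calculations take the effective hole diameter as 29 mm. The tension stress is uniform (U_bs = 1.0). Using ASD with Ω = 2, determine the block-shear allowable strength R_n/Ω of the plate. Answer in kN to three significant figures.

Shear plane L_v = 50 + 4·85 = 390 mm; A_gv = 390 × 16 = 6240 mm².
A_nv = (390 − 4.5·29) × 16 = 4152 mm².
A_nt = (30 − 0.5·29) × 16 = 248 mm².
0.6 F_u A_nv = 996.5 kN; 0.6 F_y A_gv = 936 kN → shear yielding governs the shear term.
R_n = 936 + 1.0 × 400 × 248 / 1000 = 1035 kN.
Allowable strength R_n/Ω = 1035 / 2 = 518 kN.

518 kN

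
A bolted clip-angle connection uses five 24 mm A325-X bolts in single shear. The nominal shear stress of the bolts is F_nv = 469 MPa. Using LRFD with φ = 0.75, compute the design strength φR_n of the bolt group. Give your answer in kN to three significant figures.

A_b = π × 24² / 4 = 452.4 mm².
R_n = F_nv · A_b · n · n_s = 469 × 452.4 × 5 × 1 / 1000 = 1061 kN.
Design strength φR_n = 0.75 × 1061 = 796 kN.

796 kN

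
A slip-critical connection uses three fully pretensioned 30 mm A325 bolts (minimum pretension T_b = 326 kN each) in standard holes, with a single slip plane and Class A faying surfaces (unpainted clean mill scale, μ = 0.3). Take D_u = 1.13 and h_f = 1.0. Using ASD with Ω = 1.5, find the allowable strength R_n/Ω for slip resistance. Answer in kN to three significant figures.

R_n = μ · D_u · h_f · T_b · n_s · n_b = 0.3 × 1.13 × 1.0 × 326 × 1 × 3 = 331.5 kN.
Allowable strength R_n/Ω = 331.5 / 1.5 = 221 kN.

221 kN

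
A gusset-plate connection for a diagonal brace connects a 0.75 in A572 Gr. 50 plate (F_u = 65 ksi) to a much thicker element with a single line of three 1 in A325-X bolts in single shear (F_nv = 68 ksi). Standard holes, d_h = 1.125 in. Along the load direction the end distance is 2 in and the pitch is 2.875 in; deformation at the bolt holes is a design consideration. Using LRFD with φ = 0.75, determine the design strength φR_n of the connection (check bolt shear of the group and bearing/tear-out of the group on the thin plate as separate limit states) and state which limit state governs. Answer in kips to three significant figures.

Bolt shear: A_b = π·1²/4 = 0.7854 in²; R_n = 68 × 0.7854 × 3 × 1 = 160.2 kips → 0.75 × 160.2 = 120 kips.
Bearing (1.2 l_c t F_u ≤ 2.4 d t F_u): upper limit = 2.4·1·0.75·65 = 117 kips.
  Edge l_c = 2 − 1.125/2 = 1.438 → r_n = 84.09 kips; interior l_c = 2.875 − 1.125 = 1.75 → r_n = 102.4 kips.
  R_n,bearing = 1·84.09 + 2·102.4 = 288.8 kips → 0.75 × 288.8 = 217 kips.
Bolt shear governs: 120 kips.

120 kips (bolt shear governs)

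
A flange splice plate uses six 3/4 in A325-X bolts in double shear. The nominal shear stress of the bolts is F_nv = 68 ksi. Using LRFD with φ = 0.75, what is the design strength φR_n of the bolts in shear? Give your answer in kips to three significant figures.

A_b = π × 0.75² / 4 = 0.4418 in².
R_n = F_nv · A_b · n · n_s = 68 × 0.4418 × 6 × 2 = 360.5 kips.
Design strength φR_n = 0.75 × 360.5 = 270 kips.

270 kips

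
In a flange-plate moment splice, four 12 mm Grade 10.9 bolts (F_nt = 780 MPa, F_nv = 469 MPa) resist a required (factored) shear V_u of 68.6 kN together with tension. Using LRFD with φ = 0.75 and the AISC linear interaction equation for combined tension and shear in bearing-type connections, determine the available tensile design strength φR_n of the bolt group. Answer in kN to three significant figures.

A_b = π·12²/4 = 113.1 mm²; f_rv = 68.6 × 1000 / (4 × 113.1) = 151.6 MPa.
F'_nt = 1.3 F_nt − (F_nt / φF_nv) f_rv = 1.3·780 − (780/(0.75·469))·151.6 = 677.7 MPa, capped at F_nt → F'_nt = 677.7 MPa.
R_n = F'_nt · A_b · n = 677.7 × 113.1 × 4 / 1000 = 306.6 kN.
Design strength φR_n = 0.75 × 306.6 = 230 kN.

230 kN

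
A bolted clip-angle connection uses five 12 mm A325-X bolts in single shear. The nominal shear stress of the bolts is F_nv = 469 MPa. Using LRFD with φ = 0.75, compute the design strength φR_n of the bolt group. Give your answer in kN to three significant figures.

199 kN

A_b = π × 12² / 4 = 113.1 mm².
R_n = F_nv · A_b · n · n_s = 469 × 113.1 × 5 × 1 / 1000 = 265.2 kN.
Design strength φR_n = 0.75 × 265.2 = 199 kN.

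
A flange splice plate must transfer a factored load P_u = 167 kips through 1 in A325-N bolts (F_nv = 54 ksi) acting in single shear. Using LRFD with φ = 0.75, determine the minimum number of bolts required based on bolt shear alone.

6 bolts

A_b = π·1²/4 = 0.7854 in².
Per-bolt design strength φR_n = 0.75 × 54 × 0.7854 × 1 = 31.81 kips.
n ≥ 167 / 31.81 = 5.25 → use 6 bolts.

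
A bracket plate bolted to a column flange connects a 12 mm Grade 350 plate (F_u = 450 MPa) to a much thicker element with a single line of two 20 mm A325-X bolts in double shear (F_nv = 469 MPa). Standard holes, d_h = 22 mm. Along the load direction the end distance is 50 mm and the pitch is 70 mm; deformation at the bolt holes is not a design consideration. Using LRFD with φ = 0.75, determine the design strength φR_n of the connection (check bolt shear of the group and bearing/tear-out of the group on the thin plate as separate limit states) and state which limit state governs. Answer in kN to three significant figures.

Bolt shear: A_b = π·20²/4 = 314.2 mm²; R_n = 469 × 314.2 × 2 × 2 / 1000 = 589.4 kN → 0.75 × 589.4 = 442 kN.
Bearing (1.5 l_c t F_u ≤ 3.0 d t F_u): upper limit = 3.0·20·12·450 / 1000 = 324 kN.
  Edge l_c = 50 − 22/2 = 39 → r_n = 315.9 kN; interior l_c = 70 − 22 = 48 → r_n = 324 kN.
  R_n,bearing = 1·315.9 + 1·324 = 639.9 kN → 0.75 × 639.9 = 480 kN.
Bolt shear governs: 442 kN.

442 kN (bolt shear governs)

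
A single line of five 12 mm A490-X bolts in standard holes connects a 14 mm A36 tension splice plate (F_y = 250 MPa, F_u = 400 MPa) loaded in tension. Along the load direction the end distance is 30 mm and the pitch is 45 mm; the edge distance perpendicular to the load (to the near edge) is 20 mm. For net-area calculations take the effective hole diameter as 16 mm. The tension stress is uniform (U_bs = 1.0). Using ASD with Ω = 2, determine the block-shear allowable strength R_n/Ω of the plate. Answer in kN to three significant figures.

Shear plane L_v = 30 + 4·45 = 210 mm; A_gv = 210 × 14 = 2940 mm².
A_nv = (210 − 4.5·16) × 14 = 1932 mm².
A_nt = (20 − 0.5·16) × 14 = 168 mm².
0.6 F_u A_nv = 463.7 kN; 0.6 F_y A_gv = 441 kN → shear yielding governs the shear term.
R_n = 441 + 1.0 × 400 × 168 / 1000 = 508.2 kN.
Allowable strength R_n/Ω = 508.2 / 2 = 254 kN.

254 kN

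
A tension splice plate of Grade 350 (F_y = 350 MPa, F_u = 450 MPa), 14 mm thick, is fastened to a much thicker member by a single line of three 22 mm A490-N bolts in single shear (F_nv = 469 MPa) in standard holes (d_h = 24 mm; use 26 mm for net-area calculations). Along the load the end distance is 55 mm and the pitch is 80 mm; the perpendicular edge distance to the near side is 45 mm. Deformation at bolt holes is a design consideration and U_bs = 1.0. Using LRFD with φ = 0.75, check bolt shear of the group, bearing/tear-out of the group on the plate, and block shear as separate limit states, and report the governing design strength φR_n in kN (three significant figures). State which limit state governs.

Bolt shear: A_b = π·22²/4 = 380.1 mm²; R_n = 469 × 380.1 × 3 × 1 / 1000 = 534.8 kN → 0.75 × 534.8 = 401 kN.
Bearing: edge l_c = 43, r_n = 325.1 kN; interior l_c = 56, r_n = 332.6 kN; R_n = 325.1 + 2·332.6 = 990.4 kN → 743 kN.
Block shear: A_gv = 3010, A_nv = 2100, A_nt = 448 mm²; R_n = min(0.6F_uA_nv, 0.6F_yA_gv) + U_bs·F_u·A_nt = 768.6 kN → 576 kN.
Bolt shear governs: 401 kN.

401 kN (bolt shear governs)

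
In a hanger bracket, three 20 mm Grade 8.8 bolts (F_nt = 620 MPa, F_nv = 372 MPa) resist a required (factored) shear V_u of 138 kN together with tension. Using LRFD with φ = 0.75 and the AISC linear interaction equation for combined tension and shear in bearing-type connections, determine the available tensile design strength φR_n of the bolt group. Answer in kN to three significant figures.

A_b = π·20²/4 = 314.2 mm²; f_rv = 138 × 1000 / (3 × 314.2) = 146.4 MPa.
F'_nt = 1.3 F_nt − (F_nt / φF_nv) f_rv = 1.3·620 − (620/(0.75·372))·146.4 = 480.6 MPa, capped at F_nt → F'_nt = 480.6 MPa.
R_n = F'_nt · A_b · n = 480.6 × 314.2 × 3 / 1000 = 453 kN.
Design strength φR_n = 0.75 × 453 = 340 kN.

340 kN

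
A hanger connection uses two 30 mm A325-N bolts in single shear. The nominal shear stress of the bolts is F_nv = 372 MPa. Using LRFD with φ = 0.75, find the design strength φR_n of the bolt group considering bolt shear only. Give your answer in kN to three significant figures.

A_b = π × 30² / 4 = 706.9 mm².
R_n = F_nv · A_b · n · n_s = 372 × 706.9 × 2 × 1 / 1000 = 525.9 kN.
Design strength φR_n = 0.75 × 525.9 = 394 kN.

394 kN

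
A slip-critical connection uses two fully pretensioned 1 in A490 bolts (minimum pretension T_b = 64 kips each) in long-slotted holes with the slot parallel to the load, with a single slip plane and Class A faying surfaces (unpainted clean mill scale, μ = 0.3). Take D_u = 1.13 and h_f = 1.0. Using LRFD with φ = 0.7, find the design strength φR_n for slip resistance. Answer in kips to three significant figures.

R_n = μ · D_u · h_f · T_b · n_s · n_b = 0.3 × 1.13 × 1.0 × 64 × 1 × 2 = 43.39 kips.
Design strength φR_n = 0.7 × 43.39 = 30.4 kips.

30.4 kips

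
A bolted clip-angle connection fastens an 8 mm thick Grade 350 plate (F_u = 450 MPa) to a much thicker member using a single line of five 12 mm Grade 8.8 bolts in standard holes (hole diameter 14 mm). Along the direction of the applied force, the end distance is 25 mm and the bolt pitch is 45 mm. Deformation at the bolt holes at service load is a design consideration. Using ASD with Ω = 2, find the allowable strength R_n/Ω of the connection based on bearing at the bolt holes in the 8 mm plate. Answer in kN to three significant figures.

246 kN

Per bolt r_n = 1.2 l_c t F_u ≤ 2.4 d t F_u; upper limit = 2.4 × 12 × 8 × 450 / 1000 = 103.7 kN.
Edge bolt: l_c = 25 − 14/2 = 18 mm → 1.2 × 18 × 8 × 450 / 1000 = 77.76 → r_n = 77.76 kN.
Interior bolts: l_c = 45 − 14 = 31 mm → 1.2 × 31 × 8 × 450 / 1000 = 133.9 → r_n = 103.7 kN.
R_n = 1 × 77.76 + 4 × 103.7 = 492.5 kN.
Allowable strength R_n/Ω = 492.5 / 2 = 246 kN.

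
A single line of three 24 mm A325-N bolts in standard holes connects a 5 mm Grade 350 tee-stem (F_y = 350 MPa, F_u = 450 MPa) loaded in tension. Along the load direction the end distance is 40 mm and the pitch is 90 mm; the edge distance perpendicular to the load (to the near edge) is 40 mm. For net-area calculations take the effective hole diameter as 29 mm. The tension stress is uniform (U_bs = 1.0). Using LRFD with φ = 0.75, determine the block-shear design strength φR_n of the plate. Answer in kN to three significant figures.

192 kN

Shear plane L_v = 40 + 2·90 = 220 mm; A_gv = 220 × 5 = 1100 mm².
A_nv = (220 − 2.5·29) × 5 = 737.5 mm².
A_nt = (40 − 0.5·29) × 5 = 127.5 mm².
0.6 F_u A_nv = 199.1 kN; 0.6 F_y A_gv = 231 kN → shear rupture governs the shear term.
R_n = 199.1 + 1.0 × 450 × 127.5 / 1000 = 256.5 kN.
Design strength φR_n = 0.75 × 256.5 = 192 kN.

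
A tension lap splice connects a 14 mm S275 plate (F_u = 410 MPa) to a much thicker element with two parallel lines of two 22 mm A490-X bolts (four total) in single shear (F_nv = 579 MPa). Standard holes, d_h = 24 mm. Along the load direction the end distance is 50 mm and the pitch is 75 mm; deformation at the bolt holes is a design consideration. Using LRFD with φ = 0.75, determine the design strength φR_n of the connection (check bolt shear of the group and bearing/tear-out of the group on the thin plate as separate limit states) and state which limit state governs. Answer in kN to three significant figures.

660 kN (bolt shear governs)

Bolt shear: A_b = π·22²/4 = 380.1 mm²; R_n = 579 × 380.1 × 4 × 1 / 1000 = 880.4 kN → 0.75 × 880.4 = 660 kN.
Bearing (1.2 l_c t F_u ≤ 2.4 d t F_u): upper limit = 2.4·22·14·410 / 1000 = 303.1 kN.
  Edge l_c = 50 − 24/2 = 38 → r_n = 261.7 kN; interior l_c = 75 − 24 = 51 → r_n = 303.1 kN.
  R_n,bearing = 2·261.7 + 2·303.1 = 1130 kN → 0.75 × 1130 = 847 kN.
Bolt shear governs: 660 kN.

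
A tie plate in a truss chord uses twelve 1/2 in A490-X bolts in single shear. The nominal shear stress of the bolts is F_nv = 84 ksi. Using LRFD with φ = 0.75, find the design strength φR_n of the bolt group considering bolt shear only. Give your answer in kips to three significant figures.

A_b = π × 0.5² / 4 = 0.1963 in².
R_n = F_nv · A_b · n · n_s = 84 × 0.1963 × 12 × 1 = 197.9 kips.
Design strength φR_n = 0.75 × 197.9 = 148 kips.

148 kips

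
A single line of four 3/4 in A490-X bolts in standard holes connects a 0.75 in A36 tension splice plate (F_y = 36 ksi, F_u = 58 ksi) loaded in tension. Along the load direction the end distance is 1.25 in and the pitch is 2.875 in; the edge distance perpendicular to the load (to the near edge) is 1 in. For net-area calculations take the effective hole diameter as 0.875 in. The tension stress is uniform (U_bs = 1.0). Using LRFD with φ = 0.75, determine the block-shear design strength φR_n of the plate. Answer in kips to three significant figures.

Shear plane L_v = 1.25 + 3·2.875 = 9.875 in; A_gv = 9.875 × 0.75 = 7.406 in².
A_nv = (9.875 − 3.5·0.875) × 0.75 = 5.109 in².
A_nt = (1 − 0.5·0.875) × 0.75 = 0.4219 in².
0.6 F_u A_nv = 177.8 kips; 0.6 F_y A_gv = 160 kips → shear yielding governs the shear term.
R_n = 160 + 1.0 × 58 × 0.4219 = 184.4 kips.
Design strength φR_n = 0.75 × 184.4 = 138 kips.

138 kips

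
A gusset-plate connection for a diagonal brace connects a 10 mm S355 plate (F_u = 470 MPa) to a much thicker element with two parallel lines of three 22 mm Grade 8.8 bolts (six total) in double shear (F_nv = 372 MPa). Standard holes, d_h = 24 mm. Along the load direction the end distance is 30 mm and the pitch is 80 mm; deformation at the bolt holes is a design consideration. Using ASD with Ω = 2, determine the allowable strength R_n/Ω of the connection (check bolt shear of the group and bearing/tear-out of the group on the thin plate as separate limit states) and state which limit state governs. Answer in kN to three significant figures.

Bolt shear: A_b = π·22²/4 = 380.1 mm²; R_n = 372 × 380.1 × 6 × 2 / 1000 = 1697 kN → 1697 / 2 = 848 kN.
Bearing (1.2 l_c t F_u ≤ 2.4 d t F_u): upper limit = 2.4·22·10·470 / 1000 = 248.2 kN.
  Edge l_c = 30 − 24/2 = 18 → r_n = 101.5 kN; interior l_c = 80 − 24 = 56 → r_n = 248.2 kN.
  R_n,bearing = 2·101.5 + 4·248.2 = 1196 kN → 1196 / 2 = 598 kN.
Bearing governs: 598 kN.

598 kN (bearing governs)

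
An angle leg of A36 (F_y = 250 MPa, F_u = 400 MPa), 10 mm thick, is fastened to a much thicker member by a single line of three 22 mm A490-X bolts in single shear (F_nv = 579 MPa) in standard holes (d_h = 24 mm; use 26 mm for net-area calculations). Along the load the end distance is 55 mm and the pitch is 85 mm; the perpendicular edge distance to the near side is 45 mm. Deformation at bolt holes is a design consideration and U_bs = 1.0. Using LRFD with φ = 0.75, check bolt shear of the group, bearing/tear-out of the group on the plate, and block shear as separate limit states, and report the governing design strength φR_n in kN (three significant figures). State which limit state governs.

Bolt shear: A_b = π·22²/4 = 380.1 mm²; R_n = 579 × 380.1 × 3 × 1 / 1000 = 660.3 kN → 0.75 × 660.3 = 495 kN.
Bearing: edge l_c = 43, r_n = 206.4 kN; interior l_c = 61, r_n = 211.2 kN; R_n = 206.4 + 2·211.2 = 628.8 kN → 472 kN.
Block shear: A_gv = 2250, A_nv = 1600, A_nt = 320 mm²; R_n = min(0.6F_uA_nv, 0.6F_yA_gv) + U_bs·F_u·A_nt = 465.5 kN → 349 kN.
Block shear governs: 349 kN.

349 kN (block shear governs)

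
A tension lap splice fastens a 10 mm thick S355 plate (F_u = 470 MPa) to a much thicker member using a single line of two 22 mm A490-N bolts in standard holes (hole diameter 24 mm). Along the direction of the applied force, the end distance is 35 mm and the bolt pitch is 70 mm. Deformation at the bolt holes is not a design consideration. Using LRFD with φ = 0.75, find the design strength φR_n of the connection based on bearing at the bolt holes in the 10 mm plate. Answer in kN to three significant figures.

Per bolt r_n = 1.5 l_c t F_u ≤ 3.0 d t F_u; upper limit = 3.0 × 22 × 10 × 470 / 1000 = 310.2 kN.
Edge bolt: l_c = 35 − 24/2 = 23 mm → 1.5 × 23 × 10 × 470 / 1000 = 162.2 → r_n = 162.2 kN.
Interior bolts: l_c = 70 − 24 = 46 mm → 1.5 × 46 × 10 × 470 / 1000 = 324.3 → r_n = 310.2 kN.
R_n = 1 × 162.2 + 1 × 310.2 = 472.4 kN.
Design strength φR_n = 0.75 × 472.4 = 354 kN.

354 kN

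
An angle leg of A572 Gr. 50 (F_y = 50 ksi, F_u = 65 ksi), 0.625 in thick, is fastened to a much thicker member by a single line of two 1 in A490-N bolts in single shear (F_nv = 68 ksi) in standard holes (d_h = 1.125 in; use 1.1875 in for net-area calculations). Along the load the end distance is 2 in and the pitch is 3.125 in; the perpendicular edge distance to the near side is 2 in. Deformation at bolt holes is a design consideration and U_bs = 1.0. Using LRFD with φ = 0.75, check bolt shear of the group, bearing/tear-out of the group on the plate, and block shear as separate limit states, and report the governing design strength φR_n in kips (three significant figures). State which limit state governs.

Bolt shear: A_b = π·1²/4 = 0.7854 in²; R_n = 68 × 0.7854 × 2 × 1 = 106.8 kips → 0.75 × 106.8 = 80.1 kips.
Bearing: edge l_c = 1.438, r_n = 70.08 kips; interior l_c = 2, r_n = 97.5 kips; R_n = 70.08 + 1·97.5 = 167.6 kips → 126 kips.
Block shear: A_gv = 3.203, A_nv = 2.09, A_nt = 0.8789 in²; R_n = min(0.6F_uA_nv, 0.6F_yA_gv) + U_bs·F_u·A_nt = 138.6 kips → 104 kips.
Bolt shear governs: 80.1 kips.

80.1 kips (bolt shear governs)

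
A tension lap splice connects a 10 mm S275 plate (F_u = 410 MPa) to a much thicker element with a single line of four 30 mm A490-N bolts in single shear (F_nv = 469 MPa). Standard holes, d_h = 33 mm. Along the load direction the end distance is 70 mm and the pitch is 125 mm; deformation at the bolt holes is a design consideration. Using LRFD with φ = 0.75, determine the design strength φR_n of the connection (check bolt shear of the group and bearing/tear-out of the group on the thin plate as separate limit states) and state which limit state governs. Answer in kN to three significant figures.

862 kN (bearing governs)

Bolt shear: A_b = π·30²/4 = 706.9 mm²; R_n = 469 × 706.9 × 4 × 1 / 1000 = 1326 kN → 0.75 × 1326 = 995 kN.
Bearing (1.2 l_c t F_u ≤ 2.4 d t F_u): upper limit = 2.4·30·10·410 / 1000 = 295.2 kN.
  Edge l_c = 70 − 33/2 = 53.5 → r_n = 263.2 kN; interior l_c = 125 − 33 = 92 → r_n = 295.2 kN.
  R_n,bearing = 1·263.2 + 3·295.2 = 1149 kN → 0.75 × 1149 = 862 kN.
Bearing governs: 862 kN.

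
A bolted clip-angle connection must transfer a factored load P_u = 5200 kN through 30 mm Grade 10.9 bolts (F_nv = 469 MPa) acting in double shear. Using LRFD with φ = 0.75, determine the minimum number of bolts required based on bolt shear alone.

11 bolts

A_b = π·30²/4 = 706.9 mm².
Per-bolt design strength φR_n = 0.75 × 469 × 706.9 × 2 / 1000 = 497.3 kN.
n ≥ 5200 / 497.3 = 10.46 → use 11 bolts.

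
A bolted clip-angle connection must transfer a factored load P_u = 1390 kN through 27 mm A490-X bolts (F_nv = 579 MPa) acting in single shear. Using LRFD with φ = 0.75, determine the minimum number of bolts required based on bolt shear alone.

6 bolts

A_b = π·27²/4 = 572.6 mm².
Per-bolt design strength φR_n = 0.75 × 579 × 572.6 × 1 / 1000 = 248.6 kN.
n ≥ 1390 / 248.6 = 5.591 → use 6 bolts.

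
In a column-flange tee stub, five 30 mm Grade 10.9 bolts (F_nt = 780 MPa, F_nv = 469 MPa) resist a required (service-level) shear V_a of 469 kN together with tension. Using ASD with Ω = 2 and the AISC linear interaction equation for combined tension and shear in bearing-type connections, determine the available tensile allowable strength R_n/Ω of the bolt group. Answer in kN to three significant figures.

1010 kN

A_b = π·30²/4 = 706.9 mm²; f_rv = 469 × 1000 / (5 × 706.9) = 132.7 MPa.
F'_nt = 1.3 F_nt − (Ω F_nt / F_nv) f_rv = 1.3·780 − (2·780/469)·132.7 = 572.6 MPa, capped at F_nt → F'_nt = 572.6 MPa.
R_n = F'_nt · A_b · n = 572.6 × 706.9 × 5 / 1000 = 2024 kN.
Allowable strength R_n/Ω = 2024 / 2 = 1010 kN.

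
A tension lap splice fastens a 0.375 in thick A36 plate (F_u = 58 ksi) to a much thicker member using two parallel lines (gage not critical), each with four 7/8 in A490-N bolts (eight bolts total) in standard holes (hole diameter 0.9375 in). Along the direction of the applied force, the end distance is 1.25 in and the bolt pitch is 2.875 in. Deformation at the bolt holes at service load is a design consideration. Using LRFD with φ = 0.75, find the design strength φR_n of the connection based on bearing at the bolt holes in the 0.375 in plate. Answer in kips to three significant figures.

Per bolt r_n = 1.2 l_c t F_u ≤ 2.4 d t F_u; upper limit = 2.4 × 0.875 × 0.375 × 58 = 45.68 kips.
Edge bolt: l_c = 1.25 − 0.9375/2 = 0.7812 in → 1.2 × 0.7812 × 0.375 × 58 = 20.39 → r_n = 20.39 kips.
Interior bolts: l_c = 2.875 − 0.9375 = 1.938 in → 1.2 × 1.938 × 0.375 × 58 = 50.57 → r_n = 45.68 kips.
R_n = 2 × 20.39 + 6 × 45.68 = 314.8 kips.
Design strength φR_n = 0.75 × 314.8 = 236 kips.

236 kips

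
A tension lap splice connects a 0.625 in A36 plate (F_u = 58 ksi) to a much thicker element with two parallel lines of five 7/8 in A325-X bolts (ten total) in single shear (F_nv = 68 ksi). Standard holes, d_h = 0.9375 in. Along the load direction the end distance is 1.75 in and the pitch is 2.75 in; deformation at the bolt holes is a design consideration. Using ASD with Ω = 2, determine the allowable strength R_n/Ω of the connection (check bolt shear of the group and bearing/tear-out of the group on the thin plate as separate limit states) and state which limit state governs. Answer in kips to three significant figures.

204 kips (bolt shear governs)

Bolt shear: A_b = π·0.875²/4 = 0.6013 in²; R_n = 68 × 0.6013 × 10 × 1 = 408.9 kips → 408.9 / 2 = 204 kips.
Bearing (1.2 l_c t F_u ≤ 2.4 d t F_u): upper limit = 2.4·0.875·0.625·58 = 76.12 kips.
  Edge l_c = 1.75 − 0.9375/2 = 1.281 → r_n = 55.73 kips; interior l_c = 2.75 − 0.9375 = 1.812 → r_n = 76.12 kips.
  R_n,bearing = 2·55.73 + 8·76.12 = 720.5 kips → 720.5 / 2 = 360 kips.
Bolt shear governs: 204 kips.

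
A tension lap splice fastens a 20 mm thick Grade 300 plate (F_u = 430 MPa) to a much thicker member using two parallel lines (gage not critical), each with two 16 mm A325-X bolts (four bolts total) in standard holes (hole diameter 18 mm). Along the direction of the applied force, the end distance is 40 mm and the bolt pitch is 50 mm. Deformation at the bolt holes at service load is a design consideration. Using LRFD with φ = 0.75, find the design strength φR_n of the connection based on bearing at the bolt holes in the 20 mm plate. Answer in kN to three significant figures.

Per bolt r_n = 1.2 l_c t F_u ≤ 2.4 d t F_u; upper limit = 2.4 × 16 × 20 × 430 / 1000 = 330.2 kN.
Edge bolt: l_c = 40 − 18/2 = 31 mm → 1.2 × 31 × 20 × 430 / 1000 = 319.9 → r_n = 319.9 kN.
Interior bolts: l_c = 50 − 18 = 32 mm → 1.2 × 32 × 20 × 430 / 1000 = 330.2 → r_n = 330.2 kN.
R_n = 2 × 319.9 + 2 × 330.2 = 1300 kN.
Design strength φR_n = 0.75 × 1300 = 975 kN.

975 kN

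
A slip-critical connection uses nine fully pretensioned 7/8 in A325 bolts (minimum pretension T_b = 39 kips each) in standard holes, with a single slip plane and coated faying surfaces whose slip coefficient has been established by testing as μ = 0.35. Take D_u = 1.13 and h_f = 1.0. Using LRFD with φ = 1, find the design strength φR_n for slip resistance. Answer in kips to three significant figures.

139 kips

R_n = μ · D_u · h_f · T_b · n_s · n_b = 0.35 × 1.13 × 1.0 × 39 × 1 × 9 = 138.8 kips.
Design strength φR_n = 1 × 138.8 = 139 kips.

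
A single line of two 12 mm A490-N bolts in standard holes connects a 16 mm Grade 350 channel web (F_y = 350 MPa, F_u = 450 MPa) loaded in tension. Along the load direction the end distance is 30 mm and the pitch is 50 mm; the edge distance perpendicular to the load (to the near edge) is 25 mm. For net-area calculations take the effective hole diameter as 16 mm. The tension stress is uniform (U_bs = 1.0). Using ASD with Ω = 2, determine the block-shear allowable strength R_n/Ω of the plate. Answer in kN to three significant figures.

Shear plane L_v = 30 + 1·50 = 80 mm; A_gv = 80 × 16 = 1280 mm².
A_nv = (80 − 1.5·16) × 16 = 896 mm².
A_nt = (25 − 0.5·16) × 16 = 272 mm².
0.6 F_u A_nv = 241.9 kN; 0.6 F_y A_gv = 268.8 kN → shear rupture governs the shear term.
R_n = 241.9 + 1.0 × 450 × 272 / 1000 = 364.3 kN.
Allowable strength R_n/Ω = 364.3 / 2 = 182 kN.

182 kN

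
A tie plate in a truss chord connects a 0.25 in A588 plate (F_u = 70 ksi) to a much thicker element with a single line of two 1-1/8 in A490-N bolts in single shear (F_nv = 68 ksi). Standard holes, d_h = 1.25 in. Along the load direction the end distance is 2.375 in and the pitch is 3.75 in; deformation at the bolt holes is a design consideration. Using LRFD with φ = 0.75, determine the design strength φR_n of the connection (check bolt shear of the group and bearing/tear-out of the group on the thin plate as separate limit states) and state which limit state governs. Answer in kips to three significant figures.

Bolt shear: A_b = π·1.125²/4 = 0.994 in²; R_n = 68 × 0.994 × 2 × 1 = 135.2 kips → 0.75 × 135.2 = 101 kips.
Bearing (1.2 l_c t F_u ≤ 2.4 d t F_u): upper limit = 2.4·1.125·0.25·70 = 47.25 kips.
  Edge l_c = 2.375 − 1.25/2 = 1.75 → r_n = 36.75 kips; interior l_c = 3.75 − 1.25 = 2.5 → r_n = 47.25 kips.
  R_n,bearing = 1·36.75 + 1·47.25 = 84 kips → 0.75 × 84 = 63 kips.
Bearing governs: 63 kips.

63 kips (bearing governs)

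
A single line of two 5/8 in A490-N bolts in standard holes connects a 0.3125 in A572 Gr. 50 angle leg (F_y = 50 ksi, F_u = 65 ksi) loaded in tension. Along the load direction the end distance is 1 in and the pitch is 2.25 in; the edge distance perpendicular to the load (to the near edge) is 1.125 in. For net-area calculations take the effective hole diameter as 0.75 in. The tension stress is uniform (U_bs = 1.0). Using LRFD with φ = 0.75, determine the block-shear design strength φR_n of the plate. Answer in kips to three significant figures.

30.8 kips

Shear plane L_v = 1 + 1·2.25 = 3.25 in; A_gv = 3.25 × 0.3125 = 1.016 in².
A_nv = (3.25 − 1.5·0.75) × 0.3125 = 0.6641 in².
A_nt = (1.125 − 0.5·0.75) × 0.3125 = 0.2344 in².
0.6 F_u A_nv = 25.9 kips; 0.6 F_y A_gv = 30.47 kips → shear rupture governs the shear term.
R_n = 25.9 + 1.0 × 65 × 0.2344 = 41.13 kips.
Design strength φR_n = 0.75 × 41.13 = 30.8 kips.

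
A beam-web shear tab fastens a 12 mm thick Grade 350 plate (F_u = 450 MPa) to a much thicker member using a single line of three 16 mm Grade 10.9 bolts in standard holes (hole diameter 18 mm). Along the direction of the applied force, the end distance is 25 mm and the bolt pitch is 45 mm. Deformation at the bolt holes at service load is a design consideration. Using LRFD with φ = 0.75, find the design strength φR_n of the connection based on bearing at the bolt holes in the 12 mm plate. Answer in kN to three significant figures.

Per bolt r_n = 1.2 l_c t F_u ≤ 2.4 d t F_u; upper limit = 2.4 × 16 × 12 × 450 / 1000 = 207.4 kN.
Edge bolt: l_c = 25 − 18/2 = 16 mm → 1.2 × 16 × 12 × 450 / 1000 = 103.7 → r_n = 103.7 kN.
Interior bolts: l_c = 45 − 18 = 27 mm → 1.2 × 27 × 12 × 450 / 1000 = 175 → r_n = 175 kN.
R_n = 1 × 103.7 + 2 × 175 = 453.6 kN.
Design strength φR_n = 0.75 × 453.6 = 340 kN.

340 kN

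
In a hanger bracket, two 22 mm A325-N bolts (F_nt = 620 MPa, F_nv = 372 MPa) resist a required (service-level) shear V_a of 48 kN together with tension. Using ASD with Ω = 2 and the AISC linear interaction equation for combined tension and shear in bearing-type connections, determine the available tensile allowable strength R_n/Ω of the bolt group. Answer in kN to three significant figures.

A_b = π·22²/4 = 380.1 mm²; f_rv = 48 × 1000 / (2 × 380.1) = 63.14 MPa.
F'_nt = 1.3 F_nt − (Ω F_nt / F_nv) f_rv = 1.3·620 − (2·620/372)·63.14 = 595.5 MPa, capped at F_nt → F'_nt = 595.5 MPa.
R_n = F'_nt · A_b · n = 595.5 × 380.1 × 2 / 1000 = 452.8 kN.
Allowable strength R_n/Ω = 452.8 / 2 = 226 kN.

226 kN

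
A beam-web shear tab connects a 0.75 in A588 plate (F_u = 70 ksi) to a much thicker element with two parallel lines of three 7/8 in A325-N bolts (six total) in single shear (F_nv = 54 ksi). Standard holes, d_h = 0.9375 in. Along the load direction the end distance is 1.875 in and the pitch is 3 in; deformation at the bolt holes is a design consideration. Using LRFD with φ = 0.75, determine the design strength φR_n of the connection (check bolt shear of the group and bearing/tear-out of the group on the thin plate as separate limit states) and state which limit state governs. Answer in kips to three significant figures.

Bolt shear: A_b = π·0.875²/4 = 0.6013 in²; R_n = 54 × 0.6013 × 6 × 1 = 194.8 kips → 0.75 × 194.8 = 146 kips.
Bearing (1.2 l_c t F_u ≤ 2.4 d t F_u): upper limit = 2.4·0.875·0.75·70 = 110.3 kips.
  Edge l_c = 1.875 − 0.9375/2 = 1.406 → r_n = 88.59 kips; interior l_c = 3 − 0.9375 = 2.062 → r_n = 110.3 kips.
  R_n,bearing = 2·88.59 + 4·110.3 = 618.2 kips → 0.75 × 618.2 = 464 kips.
Bolt shear governs: 146 kips.

146 kips (bolt shear governs)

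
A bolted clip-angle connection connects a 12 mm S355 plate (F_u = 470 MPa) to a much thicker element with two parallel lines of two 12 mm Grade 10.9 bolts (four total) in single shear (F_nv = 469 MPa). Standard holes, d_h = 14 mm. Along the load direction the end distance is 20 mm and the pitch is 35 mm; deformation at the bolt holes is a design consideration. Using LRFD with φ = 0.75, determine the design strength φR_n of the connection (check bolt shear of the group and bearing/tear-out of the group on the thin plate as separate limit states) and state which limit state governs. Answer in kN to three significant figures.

159 kN (bolt shear governs)

Bolt shear: A_b = π·12²/4 = 113.1 mm²; R_n = 469 × 113.1 × 4 × 1 / 1000 = 212.2 kN → 0.75 × 212.2 = 159 kN.
Bearing (1.2 l_c t F_u ≤ 2.4 d t F_u): upper limit = 2.4·12·12·470 / 1000 = 162.4 kN.
  Edge l_c = 20 − 14/2 = 13 → r_n = 87.98 kN; interior l_c = 35 − 14 = 21 → r_n = 142.1 kN.
  R_n,bearing = 2·87.98 + 2·142.1 = 460.2 kN → 0.75 × 460.2 = 345 kN.
Bolt shear governs: 159 kN.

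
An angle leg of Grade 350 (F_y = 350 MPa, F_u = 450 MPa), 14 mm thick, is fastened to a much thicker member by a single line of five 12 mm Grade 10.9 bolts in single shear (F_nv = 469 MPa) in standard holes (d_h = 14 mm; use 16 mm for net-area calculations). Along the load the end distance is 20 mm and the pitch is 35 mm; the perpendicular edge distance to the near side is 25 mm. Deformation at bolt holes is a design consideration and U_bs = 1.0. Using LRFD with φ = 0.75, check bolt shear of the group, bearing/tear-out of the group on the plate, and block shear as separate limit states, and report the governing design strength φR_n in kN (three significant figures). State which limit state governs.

Bolt shear: A_b = π·12²/4 = 113.1 mm²; R_n = 469 × 113.1 × 5 × 1 / 1000 = 265.2 kN → 0.75 × 265.2 = 199 kN.
Bearing: edge l_c = 13, r_n = 98.28 kN; interior l_c = 21, r_n = 158.8 kN; R_n = 98.28 + 4·158.8 = 733.3 kN → 550 kN.
Block shear: A_gv = 2240, A_nv = 1232, A_nt = 238 mm²; R_n = min(0.6F_uA_nv, 0.6F_yA_gv) + U_bs·F_u·A_nt = 439.7 kN → 330 kN.
Bolt shear governs: 199 kN.

199 kN (bolt shear governs)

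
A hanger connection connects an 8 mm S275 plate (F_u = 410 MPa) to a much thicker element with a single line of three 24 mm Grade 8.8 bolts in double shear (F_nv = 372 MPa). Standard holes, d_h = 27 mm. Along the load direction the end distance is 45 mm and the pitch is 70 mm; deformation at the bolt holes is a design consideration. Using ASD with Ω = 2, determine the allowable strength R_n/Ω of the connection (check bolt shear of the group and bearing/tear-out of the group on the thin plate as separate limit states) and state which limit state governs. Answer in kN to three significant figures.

231 kN (bearing governs)

Bolt shear: A_b = π·24²/4 = 452.4 mm²; R_n = 372 × 452.4 × 3 × 2 / 1000 = 1010 kN → 1010 / 2 = 505 kN.
Bearing (1.2 l_c t F_u ≤ 2.4 d t F_u): upper limit = 2.4·24·8·410 / 1000 = 188.9 kN.
  Edge l_c = 45 − 27/2 = 31.5 → r_n = 124 kN; interior l_c = 70 − 27 = 43 → r_n = 169.2 kN.
  R_n,bearing = 1·124 + 2·169.2 = 462.5 kN → 462.5 / 2 = 231 kN.
Bearing governs: 231 kN.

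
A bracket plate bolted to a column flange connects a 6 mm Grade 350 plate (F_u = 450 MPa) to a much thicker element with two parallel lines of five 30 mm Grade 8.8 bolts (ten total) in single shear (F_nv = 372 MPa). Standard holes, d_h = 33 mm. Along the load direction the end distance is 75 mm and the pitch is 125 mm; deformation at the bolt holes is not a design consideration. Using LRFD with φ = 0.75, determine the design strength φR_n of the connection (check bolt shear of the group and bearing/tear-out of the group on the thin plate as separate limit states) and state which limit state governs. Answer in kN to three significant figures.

1810 kN (bearing governs)

Bolt shear: A_b = π·30²/4 = 706.9 mm²; R_n = 372 × 706.9 × 10 × 1 / 1000 = 2630 kN → 0.75 × 2630 = 1970 kN.
Bearing (1.5 l_c t F_u ≤ 3.0 d t F_u): upper limit = 3.0·30·6·450 / 1000 = 243 kN.
  Edge l_c = 75 − 33/2 = 58.5 → r_n = 236.9 kN; interior l_c = 125 − 33 = 92 → r_n = 243 kN.
  R_n,bearing = 2·236.9 + 8·243 = 2418 kN → 0.75 × 2418 = 1810 kN.
Bearing governs: 1810 kN.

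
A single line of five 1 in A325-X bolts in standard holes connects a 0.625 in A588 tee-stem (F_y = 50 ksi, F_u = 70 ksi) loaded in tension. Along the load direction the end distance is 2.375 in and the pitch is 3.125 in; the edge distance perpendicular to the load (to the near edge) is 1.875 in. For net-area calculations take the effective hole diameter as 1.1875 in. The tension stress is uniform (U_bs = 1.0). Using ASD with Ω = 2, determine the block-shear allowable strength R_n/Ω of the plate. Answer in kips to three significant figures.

Shear plane L_v = 2.375 + 4·3.125 = 14.88 in; A_gv = 14.88 × 0.625 = 9.297 in².
A_nv = (14.88 − 4.5·1.1875) × 0.625 = 5.957 in².
A_nt = (1.875 − 0.5·1.1875) × 0.625 = 0.8008 in².
0.6 F_u A_nv = 250.2 kips; 0.6 F_y A_gv = 278.9 kips → shear rupture governs the shear term.
R_n = 250.2 + 1.0 × 70 × 0.8008 = 306.2 kips.
Allowable strength R_n/Ω = 306.2 / 2 = 153 kips.

153 kips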